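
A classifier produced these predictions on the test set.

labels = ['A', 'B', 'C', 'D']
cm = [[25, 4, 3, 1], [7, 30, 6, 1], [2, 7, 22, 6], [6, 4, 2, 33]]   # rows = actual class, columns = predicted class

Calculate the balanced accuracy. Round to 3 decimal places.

0.692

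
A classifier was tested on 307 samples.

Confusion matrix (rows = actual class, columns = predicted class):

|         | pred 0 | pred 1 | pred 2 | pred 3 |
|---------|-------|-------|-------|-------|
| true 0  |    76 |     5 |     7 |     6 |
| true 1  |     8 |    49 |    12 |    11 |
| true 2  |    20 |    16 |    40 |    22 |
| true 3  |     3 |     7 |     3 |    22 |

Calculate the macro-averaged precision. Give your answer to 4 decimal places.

Per-class precision (TP/(TP+FP)):
  0: TP=76, FP=8+20+3=31 → 76/107 = 0.71028
  1: TP=49, FP=5+16+7=28 → 49/77 = 0.63636
  2: TP=40, FP=7+12+3=22 → 40/62 = 0.64516
  3: TP=22, FP=6+11+22=39 → 22/61 = 0.36066
Macro-precision = mean = (0.71028 + 0.63636 + 0.64516 + 0.36066) / 4 = 0.5881

0.5881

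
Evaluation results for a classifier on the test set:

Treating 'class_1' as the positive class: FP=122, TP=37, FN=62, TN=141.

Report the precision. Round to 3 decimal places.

Precision = TP/(TP+FP) = 37/(37+122) = 37/159 = 0.233

0.233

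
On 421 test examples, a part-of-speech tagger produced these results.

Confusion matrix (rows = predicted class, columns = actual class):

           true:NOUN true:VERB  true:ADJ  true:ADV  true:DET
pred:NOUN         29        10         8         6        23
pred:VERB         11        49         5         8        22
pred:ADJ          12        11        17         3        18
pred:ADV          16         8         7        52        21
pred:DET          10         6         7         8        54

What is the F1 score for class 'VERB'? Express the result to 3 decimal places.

F1 score = 2·TP/(2·TP+FP+FN).
VERB: TP=49, FP=11+5+8+22=46, FN=10+11+8+6=35 → 98/179 = 0.5475

0.547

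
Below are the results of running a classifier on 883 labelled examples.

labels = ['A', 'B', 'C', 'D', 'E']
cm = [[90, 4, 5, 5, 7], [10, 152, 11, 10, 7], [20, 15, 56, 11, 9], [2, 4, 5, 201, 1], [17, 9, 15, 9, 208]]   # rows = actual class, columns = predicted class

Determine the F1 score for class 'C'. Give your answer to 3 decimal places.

Take TP from the diagonal, FP from the rest of the 'C' prediction marginal, FN from the rest of the 'C' actual marginal.
F1 score = 2·TP/(2·TP+FP+FN).
C: TP=56, FP=5+11+5+15=36, FN=20+15+11+9=55 → 112/203 = 0.5517

0.552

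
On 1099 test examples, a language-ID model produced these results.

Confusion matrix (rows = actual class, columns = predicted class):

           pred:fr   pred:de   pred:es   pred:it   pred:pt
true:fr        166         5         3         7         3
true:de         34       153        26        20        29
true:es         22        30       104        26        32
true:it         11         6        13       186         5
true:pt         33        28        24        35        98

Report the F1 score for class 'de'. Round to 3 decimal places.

F1 score = 2·TP/(2·TP+FP+FN).
de: TP=153, FP=5+30+6+28=69, FN=34+26+20+29=109 → 306/484 = 0.6322

0.632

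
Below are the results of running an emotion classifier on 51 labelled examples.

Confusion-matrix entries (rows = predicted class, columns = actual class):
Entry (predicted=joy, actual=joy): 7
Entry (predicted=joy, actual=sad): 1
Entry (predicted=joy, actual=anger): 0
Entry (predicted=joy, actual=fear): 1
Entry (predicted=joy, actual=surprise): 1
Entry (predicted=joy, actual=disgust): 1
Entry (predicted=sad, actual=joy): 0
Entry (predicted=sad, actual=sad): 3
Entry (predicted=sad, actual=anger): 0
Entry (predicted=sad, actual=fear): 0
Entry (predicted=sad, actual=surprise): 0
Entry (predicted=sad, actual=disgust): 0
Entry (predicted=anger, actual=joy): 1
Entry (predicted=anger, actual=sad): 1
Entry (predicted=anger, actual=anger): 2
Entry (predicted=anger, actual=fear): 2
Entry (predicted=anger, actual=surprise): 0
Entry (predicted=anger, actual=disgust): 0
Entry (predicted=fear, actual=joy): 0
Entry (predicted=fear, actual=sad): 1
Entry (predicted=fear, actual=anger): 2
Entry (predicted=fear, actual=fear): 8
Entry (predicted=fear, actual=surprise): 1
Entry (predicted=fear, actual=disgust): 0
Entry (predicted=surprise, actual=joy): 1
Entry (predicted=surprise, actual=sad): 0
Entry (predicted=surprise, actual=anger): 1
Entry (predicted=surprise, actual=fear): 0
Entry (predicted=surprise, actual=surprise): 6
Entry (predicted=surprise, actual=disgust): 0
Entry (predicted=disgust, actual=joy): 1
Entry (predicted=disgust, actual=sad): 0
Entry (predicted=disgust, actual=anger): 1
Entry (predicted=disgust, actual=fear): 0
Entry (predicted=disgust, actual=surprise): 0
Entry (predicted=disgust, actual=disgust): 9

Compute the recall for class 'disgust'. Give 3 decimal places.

0.900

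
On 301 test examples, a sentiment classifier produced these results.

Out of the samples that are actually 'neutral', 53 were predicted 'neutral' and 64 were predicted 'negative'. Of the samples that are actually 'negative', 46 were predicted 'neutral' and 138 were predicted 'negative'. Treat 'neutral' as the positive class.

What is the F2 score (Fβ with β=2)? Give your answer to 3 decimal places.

0.467

Fβ = (1+β²)·TP / ((1+β²)·TP + β²·FN + FP), with β²=4
= 5·53 / (5·53 + 4·64 + 46) = 0.467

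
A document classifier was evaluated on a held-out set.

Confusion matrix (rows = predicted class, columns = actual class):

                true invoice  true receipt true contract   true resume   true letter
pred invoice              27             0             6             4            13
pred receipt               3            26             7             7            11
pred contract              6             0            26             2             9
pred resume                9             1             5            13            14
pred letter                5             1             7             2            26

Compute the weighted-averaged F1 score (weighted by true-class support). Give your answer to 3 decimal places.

Per-class F1 score (2·TP/(2·TP+FP+FN)):
  invoice: TP=27, FP=0+6+4+13=23, FN=3+6+9+5=23 → 54/100 = 0.5400
  receipt: TP=26, FP=3+7+7+11=28, FN=0+0+1+1=2 → 52/82 = 0.6341
  contract: TP=26, FP=6+0+2+9=17, FN=6+7+5+7=25 → 52/94 = 0.5532
  resume: TP=13, FP=9+1+5+14=29, FN=4+7+2+2=15 → 26/70 = 0.3714
  letter: TP=26, FP=5+1+7+2=15, FN=13+11+9+14=47 → 52/114 = 0.4561
Weighted-F1 score = Σ (supportᵢ/N)·F1 scoreᵢ with N=230: (50/230)·0.5400 + (28/230)·0.6341 + (51/230)·0.5532 + (28/230)·0.3714 + (73/230)·0.4561 = 0.507

0.507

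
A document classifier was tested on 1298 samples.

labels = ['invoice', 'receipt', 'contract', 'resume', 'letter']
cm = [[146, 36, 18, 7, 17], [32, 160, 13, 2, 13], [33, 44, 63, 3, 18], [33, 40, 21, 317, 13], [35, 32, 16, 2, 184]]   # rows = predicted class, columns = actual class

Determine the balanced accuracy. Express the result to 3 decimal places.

0.645

Balanced accuracy = mean of per-class recall.
  invoice: recall = 146/279 = 0.5233
  receipt: recall = 160/312 = 0.5128
  contract: recall = 63/131 = 0.4809
  resume: recall = 317/331 = 0.9577
  letter: recall = 184/245 = 0.7510
Mean = (0.5233 + 0.5128 + 0.4809 + 0.9577 + 0.7510) / 5 = 0.645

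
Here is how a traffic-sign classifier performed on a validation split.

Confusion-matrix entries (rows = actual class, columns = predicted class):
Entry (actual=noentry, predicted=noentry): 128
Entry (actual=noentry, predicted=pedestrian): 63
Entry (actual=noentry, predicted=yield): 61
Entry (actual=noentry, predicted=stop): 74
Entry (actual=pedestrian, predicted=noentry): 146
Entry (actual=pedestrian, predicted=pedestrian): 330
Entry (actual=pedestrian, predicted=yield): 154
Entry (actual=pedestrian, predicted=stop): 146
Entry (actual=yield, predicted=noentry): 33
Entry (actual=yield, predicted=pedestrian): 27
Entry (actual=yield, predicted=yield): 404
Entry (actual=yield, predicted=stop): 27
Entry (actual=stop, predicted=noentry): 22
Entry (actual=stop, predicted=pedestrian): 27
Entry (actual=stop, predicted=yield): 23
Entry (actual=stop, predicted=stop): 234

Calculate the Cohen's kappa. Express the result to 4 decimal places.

0.4331

Observed agreement pₒ = trace/N = 1096/1899 = 0.57715
Expected agreement pₑ = Σ (rowᵢ·colᵢ)/N² = (326·329 + 776·447 + 491·642 + 306·481)/1899² = 0.25415
κ = (pₒ − pₑ)/(1 − pₑ) = (0.57715 − 0.25415)/(1 − 0.25415) = 0.4331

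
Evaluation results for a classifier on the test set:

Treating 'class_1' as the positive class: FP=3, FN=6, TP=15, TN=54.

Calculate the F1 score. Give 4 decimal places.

Precision = TP/(TP+FP) = 15/18 = 0.8333
Recall = TP/(TP+FN) = 15/21 = 0.7143
F1 = 2·TP/(2·TP+FP+FN) = 30/39 = 0.7692

0.7692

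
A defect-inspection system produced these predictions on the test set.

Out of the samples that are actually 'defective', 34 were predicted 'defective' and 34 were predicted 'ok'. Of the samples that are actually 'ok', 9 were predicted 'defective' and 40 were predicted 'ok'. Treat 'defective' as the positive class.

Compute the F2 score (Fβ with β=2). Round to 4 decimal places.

0.5397

Fβ = (1+β²)·TP / ((1+β²)·TP + β²·FN + FP), with β²=4
= 5·34 / (5·34 + 4·34 + 9) = 0.5397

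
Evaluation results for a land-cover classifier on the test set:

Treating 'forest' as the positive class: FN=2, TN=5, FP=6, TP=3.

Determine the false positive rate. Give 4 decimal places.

0.5455

FPR = FP/(FP+TN) = 6/(6+5) = 0.5455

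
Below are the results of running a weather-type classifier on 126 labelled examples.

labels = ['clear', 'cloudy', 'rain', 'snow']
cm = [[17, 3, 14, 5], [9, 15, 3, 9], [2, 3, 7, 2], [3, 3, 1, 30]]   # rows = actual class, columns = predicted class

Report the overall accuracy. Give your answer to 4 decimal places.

Accuracy = trace / total = (17+15+7+30=69) / 126 = 69/126 = 0.5476

0.5476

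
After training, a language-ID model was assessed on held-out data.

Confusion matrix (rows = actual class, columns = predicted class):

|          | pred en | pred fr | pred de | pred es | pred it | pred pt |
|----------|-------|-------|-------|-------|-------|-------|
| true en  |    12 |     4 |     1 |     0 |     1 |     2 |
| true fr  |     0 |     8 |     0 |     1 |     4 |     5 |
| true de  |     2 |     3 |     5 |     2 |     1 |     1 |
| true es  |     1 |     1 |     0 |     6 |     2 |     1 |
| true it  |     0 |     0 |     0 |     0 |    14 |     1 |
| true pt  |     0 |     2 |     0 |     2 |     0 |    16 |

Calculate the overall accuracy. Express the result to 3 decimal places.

0.622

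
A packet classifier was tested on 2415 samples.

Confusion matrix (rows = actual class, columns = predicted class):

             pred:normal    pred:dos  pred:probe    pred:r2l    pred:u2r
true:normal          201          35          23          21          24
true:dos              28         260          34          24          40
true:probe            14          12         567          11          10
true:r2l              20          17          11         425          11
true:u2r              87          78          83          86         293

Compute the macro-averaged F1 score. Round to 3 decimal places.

0.704

Per-class F1 score (2·TP/(2·TP+FP+FN)):
  normal: TP=201, FP=28+14+20+87=149, FN=35+23+21+24=103 → 402/654 = 0.6147
  dos: TP=260, FP=35+12+17+78=142, FN=28+34+24+40=126 → 520/788 = 0.6599
  probe: TP=567, FP=23+34+11+83=151, FN=14+12+11+10=47 → 1134/1332 = 0.8514
  r2l: TP=425, FP=21+24+11+86=142, FN=20+17+11+11=59 → 850/1051 = 0.8088
  u2r: TP=293, FP=24+40+10+11=85, FN=87+78+83+86=334 → 586/1005 = 0.5831
Macro-F1 score = mean = (0.6147 + 0.6599 + 0.8514 + 0.8088 + 0.5831) / 5 = 0.704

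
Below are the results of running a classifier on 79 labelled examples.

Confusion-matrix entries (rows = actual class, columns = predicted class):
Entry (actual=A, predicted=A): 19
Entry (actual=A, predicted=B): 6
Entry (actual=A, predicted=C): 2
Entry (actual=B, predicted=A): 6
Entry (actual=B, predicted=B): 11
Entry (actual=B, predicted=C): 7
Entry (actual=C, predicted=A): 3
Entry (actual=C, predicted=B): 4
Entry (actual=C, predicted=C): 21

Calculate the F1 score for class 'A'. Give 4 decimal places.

0.6909

One-vs-rest for 'A': TP = diagonal; FP = other classes predicted 'A'; FN = 'A' predicted as other.
F1 score = 2·TP/(2·TP+FP+FN).
A: TP=19, FP=6+3=9, FN=6+2=8 → 38/55 = 0.69091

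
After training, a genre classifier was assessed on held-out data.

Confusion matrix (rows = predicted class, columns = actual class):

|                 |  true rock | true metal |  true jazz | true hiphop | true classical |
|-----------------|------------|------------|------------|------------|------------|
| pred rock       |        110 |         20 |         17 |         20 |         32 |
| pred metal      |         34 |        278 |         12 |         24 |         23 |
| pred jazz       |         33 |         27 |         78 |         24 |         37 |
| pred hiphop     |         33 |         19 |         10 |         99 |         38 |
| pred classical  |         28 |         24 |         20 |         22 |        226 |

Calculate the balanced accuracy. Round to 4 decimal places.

Balanced accuracy = mean of per-class recall.
  rock: recall = 110/238 = 0.46218
  metal: recall = 278/368 = 0.75543
  jazz: recall = 78/137 = 0.56934
  hiphop: recall = 99/189 = 0.52381
  classical: recall = 226/356 = 0.63483
Mean = (0.46218 + 0.75543 + 0.56934 + 0.52381 + 0.63483) / 5 = 0.5891

0.5891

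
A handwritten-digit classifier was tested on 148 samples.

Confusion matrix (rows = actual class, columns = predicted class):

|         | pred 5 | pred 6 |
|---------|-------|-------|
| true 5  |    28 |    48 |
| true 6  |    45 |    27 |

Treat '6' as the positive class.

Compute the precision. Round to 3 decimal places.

Precision = TP/(TP+FP) = 27/(27+48) = 27/75 = 0.360

0.360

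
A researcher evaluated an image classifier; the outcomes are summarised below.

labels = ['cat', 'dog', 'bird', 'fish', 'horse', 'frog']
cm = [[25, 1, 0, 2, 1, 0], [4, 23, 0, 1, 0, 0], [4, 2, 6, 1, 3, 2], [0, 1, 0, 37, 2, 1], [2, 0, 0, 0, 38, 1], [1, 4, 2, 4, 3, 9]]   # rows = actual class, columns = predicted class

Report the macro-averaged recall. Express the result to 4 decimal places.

0.7062

Per-class recall (TP/(TP+FN)):
  cat: TP=25, FN=1+0+2+1+0=4 → 25/29 = 0.86207
  dog: TP=23, FN=4+0+1+0+0=5 → 23/28 = 0.82143
  bird: TP=6, FN=4+2+1+3+2=12 → 6/18 = 0.33333
  fish: TP=37, FN=0+1+0+2+1=4 → 37/41 = 0.90244
  horse: TP=38, FN=2+0+0+0+1=3 → 38/41 = 0.92683
  frog: TP=9, FN=1+4+2+4+3=14 → 9/23 = 0.39130
Macro-recall = mean = (0.86207 + 0.82143 + 0.33333 + 0.90244 + 0.92683 + 0.39130) / 6 = 0.7062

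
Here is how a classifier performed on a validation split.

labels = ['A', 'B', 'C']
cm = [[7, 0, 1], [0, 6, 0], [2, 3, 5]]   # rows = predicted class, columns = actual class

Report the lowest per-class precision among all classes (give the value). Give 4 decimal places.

0.5000

Per-class precision (TP/(TP+FP)):
  A: TP=7, FP=0+1=1 → 7/8 = 0.87500
  B: TP=6, FP=0+0=0 → 6/6 = 1.00000
  C: TP=5, FP=2+3=5 → 5/10 = 0.50000
Lowest is class 'C' with precision = 0.5000.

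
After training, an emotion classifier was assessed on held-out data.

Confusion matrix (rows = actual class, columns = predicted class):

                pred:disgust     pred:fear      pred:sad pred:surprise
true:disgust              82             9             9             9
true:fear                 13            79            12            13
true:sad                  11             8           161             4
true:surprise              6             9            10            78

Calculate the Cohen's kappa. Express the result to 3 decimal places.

0.699

Observed agreement pₒ = trace/N = 400/513 = 0.7797
Expected agreement pₑ = Σ (rowᵢ·colᵢ)/N² = (109·112 + 117·105 + 184·192 + 103·104)/513² = 0.2680
κ = (pₒ − pₑ)/(1 − pₑ) = (0.7797 − 0.2680)/(1 − 0.2680) = 0.699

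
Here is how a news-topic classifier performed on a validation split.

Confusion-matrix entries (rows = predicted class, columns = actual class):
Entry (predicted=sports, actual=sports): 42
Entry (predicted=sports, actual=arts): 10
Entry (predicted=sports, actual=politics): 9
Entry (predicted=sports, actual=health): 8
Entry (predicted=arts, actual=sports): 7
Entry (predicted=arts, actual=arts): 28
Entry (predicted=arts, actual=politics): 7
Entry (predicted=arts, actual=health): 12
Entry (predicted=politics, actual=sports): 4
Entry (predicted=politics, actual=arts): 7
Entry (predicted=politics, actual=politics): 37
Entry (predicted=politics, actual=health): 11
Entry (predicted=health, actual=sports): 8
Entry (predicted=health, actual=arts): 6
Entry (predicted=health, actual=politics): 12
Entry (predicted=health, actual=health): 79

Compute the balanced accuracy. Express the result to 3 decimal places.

Balanced accuracy = mean of per-class recall.
  sports: recall = 42/61 = 0.6885
  arts: recall = 28/51 = 0.5490
  politics: recall = 37/65 = 0.5692
  health: recall = 79/110 = 0.7182
Mean = (0.6885 + 0.5490 + 0.5692 + 0.7182) / 4 = 0.631

0.631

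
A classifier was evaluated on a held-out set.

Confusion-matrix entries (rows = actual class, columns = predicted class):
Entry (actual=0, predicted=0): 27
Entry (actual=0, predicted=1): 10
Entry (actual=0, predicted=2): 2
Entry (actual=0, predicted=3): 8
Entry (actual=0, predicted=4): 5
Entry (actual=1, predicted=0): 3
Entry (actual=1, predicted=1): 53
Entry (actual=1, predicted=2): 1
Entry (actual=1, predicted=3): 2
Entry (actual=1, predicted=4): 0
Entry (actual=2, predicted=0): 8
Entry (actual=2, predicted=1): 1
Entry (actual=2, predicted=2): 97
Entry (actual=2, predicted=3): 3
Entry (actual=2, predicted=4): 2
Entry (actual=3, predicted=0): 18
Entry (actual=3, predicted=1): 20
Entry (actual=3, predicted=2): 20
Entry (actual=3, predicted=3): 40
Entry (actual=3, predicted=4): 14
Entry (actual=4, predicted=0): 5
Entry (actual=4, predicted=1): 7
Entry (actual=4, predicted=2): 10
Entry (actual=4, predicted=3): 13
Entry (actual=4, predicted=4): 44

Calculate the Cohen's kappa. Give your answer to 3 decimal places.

Observed agreement pₒ = trace/N = 261/413 = 0.6320
Expected agreement pₑ = Σ (rowᵢ·colᵢ)/N² = (52·61 + 59·91 + 111·130 + 112·66 + 79·65)/413² = 0.2081
κ = (pₒ − pₑ)/(1 − pₑ) = (0.6320 − 0.2081)/(1 − 0.2081) = 0.535

0.535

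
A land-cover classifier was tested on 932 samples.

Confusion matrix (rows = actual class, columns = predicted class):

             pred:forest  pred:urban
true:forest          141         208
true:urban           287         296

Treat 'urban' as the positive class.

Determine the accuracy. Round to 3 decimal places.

0.469

Accuracy = (TP+TN)/N = (296+141)/932 = 0.469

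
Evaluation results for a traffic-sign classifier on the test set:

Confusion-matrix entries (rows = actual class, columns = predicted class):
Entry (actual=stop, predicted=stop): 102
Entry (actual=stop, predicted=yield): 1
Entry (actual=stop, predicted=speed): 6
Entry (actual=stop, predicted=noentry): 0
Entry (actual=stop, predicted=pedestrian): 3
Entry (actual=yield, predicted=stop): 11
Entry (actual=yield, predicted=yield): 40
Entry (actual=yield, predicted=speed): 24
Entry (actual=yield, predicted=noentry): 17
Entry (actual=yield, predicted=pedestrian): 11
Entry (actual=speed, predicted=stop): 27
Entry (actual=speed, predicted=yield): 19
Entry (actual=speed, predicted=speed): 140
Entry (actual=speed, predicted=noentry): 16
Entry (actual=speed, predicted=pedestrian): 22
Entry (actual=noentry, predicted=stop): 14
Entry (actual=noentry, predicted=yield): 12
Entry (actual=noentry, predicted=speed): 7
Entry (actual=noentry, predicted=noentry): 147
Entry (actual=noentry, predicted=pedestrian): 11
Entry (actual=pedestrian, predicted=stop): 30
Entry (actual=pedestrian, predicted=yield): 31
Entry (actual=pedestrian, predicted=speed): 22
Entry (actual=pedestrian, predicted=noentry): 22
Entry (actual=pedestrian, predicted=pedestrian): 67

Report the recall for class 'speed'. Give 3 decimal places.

0.625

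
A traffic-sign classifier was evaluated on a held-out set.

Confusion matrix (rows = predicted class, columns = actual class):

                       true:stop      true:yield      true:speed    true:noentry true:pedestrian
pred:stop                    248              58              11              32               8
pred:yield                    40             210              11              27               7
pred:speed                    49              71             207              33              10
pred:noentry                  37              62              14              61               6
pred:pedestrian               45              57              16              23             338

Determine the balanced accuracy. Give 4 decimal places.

0.6224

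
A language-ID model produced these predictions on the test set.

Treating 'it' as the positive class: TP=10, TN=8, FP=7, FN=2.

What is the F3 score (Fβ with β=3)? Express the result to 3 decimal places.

Fβ = (1+β²)·TP / ((1+β²)·TP + β²·FN + FP), with β²=9
= 10·10 / (10·10 + 9·2 + 7) = 0.800

0.800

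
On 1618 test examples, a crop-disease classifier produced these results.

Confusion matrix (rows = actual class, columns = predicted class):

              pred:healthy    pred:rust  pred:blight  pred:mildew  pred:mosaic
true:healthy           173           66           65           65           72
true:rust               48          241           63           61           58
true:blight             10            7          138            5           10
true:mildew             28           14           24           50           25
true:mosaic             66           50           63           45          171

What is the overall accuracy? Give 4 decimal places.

Accuracy = trace / total = (173+241+138+50+171=773) / 1618 = 773/1618 = 0.4778

0.4778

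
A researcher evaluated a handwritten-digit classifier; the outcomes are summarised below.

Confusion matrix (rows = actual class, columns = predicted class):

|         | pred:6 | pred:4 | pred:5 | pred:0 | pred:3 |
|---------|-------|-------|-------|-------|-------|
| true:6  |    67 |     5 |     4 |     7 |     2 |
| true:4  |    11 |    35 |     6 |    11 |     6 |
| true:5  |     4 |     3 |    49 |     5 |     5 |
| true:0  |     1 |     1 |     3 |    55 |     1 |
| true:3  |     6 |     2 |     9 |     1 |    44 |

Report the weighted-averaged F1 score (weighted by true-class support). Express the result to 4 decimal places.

0.7232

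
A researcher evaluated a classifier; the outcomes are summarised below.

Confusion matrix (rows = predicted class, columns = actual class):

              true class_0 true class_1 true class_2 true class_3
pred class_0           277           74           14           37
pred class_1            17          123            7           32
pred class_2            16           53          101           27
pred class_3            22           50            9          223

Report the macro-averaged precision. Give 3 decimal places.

0.656

Per-class precision (TP/(TP+FP)):
  class_0: TP=277, FP=74+14+37=125 → 277/402 = 0.6891
  class_1: TP=123, FP=17+7+32=56 → 123/179 = 0.6872
  class_2: TP=101, FP=16+53+27=96 → 101/197 = 0.5127
  class_3: TP=223, FP=22+50+9=81 → 223/304 = 0.7336
Macro-precision = mean = (0.6891 + 0.6872 + 0.5127 + 0.7336) / 4 = 0.656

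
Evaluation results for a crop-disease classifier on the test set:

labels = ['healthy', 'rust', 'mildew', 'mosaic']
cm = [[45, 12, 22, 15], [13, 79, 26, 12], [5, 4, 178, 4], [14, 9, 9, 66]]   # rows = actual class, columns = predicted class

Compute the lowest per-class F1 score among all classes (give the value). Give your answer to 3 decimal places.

0.526

Per-class F1 score (2·TP/(2·TP+FP+FN)):
  healthy: TP=45, FP=13+5+14=32, FN=12+22+15=49 → 90/171 = 0.5263
  rust: TP=79, FP=12+4+9=25, FN=13+26+12=51 → 158/234 = 0.6752
  mildew: TP=178, FP=22+26+9=57, FN=5+4+4=13 → 356/426 = 0.8357
  mosaic: TP=66, FP=15+12+4=31, FN=14+9+9=32 → 132/195 = 0.6769
Lowest is class 'healthy' with F1 score = 0.526.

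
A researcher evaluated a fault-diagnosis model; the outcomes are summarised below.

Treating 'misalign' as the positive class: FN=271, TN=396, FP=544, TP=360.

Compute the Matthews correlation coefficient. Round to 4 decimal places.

-0.0081

MCC = (TP·TN − FP·FN) / √((TP+FP)(TP+FN)(TN+FP)(TN+FN))
Numerator = 360·396 − 544·271 = -4864
Denominator = √(904·631·940·667) = √357644439520 = 598033.8114
MCC = -4864 / 598033.8114 = -0.0081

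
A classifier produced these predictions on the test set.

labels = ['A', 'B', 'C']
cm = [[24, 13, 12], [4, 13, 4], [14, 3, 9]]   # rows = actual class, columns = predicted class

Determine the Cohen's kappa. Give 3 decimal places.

0.186

Observed agreement pₒ = trace/N = 46/96 = 0.4792
Expected agreement pₑ = Σ (rowᵢ·colᵢ)/N² = (49·42 + 21·29 + 26·25)/96² = 0.3599
κ = (pₒ − pₑ)/(1 − pₑ) = (0.4792 − 0.3599)/(1 − 0.3599) = 0.186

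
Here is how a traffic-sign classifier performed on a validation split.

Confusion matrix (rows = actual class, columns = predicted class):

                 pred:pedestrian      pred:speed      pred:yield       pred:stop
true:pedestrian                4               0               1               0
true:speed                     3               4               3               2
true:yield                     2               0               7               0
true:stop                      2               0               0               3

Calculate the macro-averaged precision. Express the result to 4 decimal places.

0.6500

Per-class precision (TP/(TP+FP)):
  pedestrian: TP=4, FP=3+2+2=7 → 4/11 = 0.36364
  speed: TP=4, FP=0+0+0=0 → 4/4 = 1.00000
  yield: TP=7, FP=1+3+0=4 → 7/11 = 0.63636
  stop: TP=3, FP=0+2+0=2 → 3/5 = 0.60000
Macro-precision = mean = (0.36364 + 1.00000 + 0.63636 + 0.60000) / 4 = 0.6500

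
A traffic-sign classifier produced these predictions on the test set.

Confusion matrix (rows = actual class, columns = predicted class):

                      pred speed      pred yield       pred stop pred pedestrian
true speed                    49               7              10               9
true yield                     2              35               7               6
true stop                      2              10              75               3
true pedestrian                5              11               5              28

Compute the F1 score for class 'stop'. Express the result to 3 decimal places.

One-vs-rest for 'stop': TP = diagonal; FP = other classes predicted 'stop'; FN = 'stop' predicted as other.
F1 score = 2·TP/(2·TP+FP+FN).
stop: TP=75, FP=10+7+5=22, FN=2+10+3=15 → 150/187 = 0.8021

0.802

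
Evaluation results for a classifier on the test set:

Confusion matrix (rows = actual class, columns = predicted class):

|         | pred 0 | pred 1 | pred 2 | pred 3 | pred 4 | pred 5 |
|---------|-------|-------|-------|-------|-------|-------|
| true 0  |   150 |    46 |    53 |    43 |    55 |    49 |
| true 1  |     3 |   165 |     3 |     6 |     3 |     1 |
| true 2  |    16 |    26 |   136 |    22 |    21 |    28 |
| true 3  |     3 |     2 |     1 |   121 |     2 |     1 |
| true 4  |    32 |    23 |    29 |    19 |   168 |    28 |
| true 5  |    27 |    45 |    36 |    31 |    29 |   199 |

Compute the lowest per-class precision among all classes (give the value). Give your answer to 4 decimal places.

0.5000

Per-class precision (TP/(TP+FP)):
  0: TP=150, FP=3+16+3+32+27=81 → 150/231 = 0.64935
  1: TP=165, FP=46+26+2+23+45=142 → 165/307 = 0.53746
  2: TP=136, FP=53+3+1+29+36=122 → 136/258 = 0.52713
  3: TP=121, FP=43+6+22+19+31=121 → 121/242 = 0.50000
  4: TP=168, FP=55+3+21+2+29=110 → 168/278 = 0.60432
  5: TP=199, FP=49+1+28+1+28=107 → 199/306 = 0.65033
Lowest is class '3' with precision = 0.5000.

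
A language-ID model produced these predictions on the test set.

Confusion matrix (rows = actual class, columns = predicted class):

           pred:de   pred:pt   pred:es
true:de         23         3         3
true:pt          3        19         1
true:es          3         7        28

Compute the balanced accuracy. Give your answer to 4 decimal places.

Balanced accuracy = mean of per-class recall.
  de: recall = 23/29 = 0.79310
  pt: recall = 19/23 = 0.82609
  es: recall = 28/38 = 0.73684
Mean = (0.79310 + 0.82609 + 0.73684) / 3 = 0.7853

0.7853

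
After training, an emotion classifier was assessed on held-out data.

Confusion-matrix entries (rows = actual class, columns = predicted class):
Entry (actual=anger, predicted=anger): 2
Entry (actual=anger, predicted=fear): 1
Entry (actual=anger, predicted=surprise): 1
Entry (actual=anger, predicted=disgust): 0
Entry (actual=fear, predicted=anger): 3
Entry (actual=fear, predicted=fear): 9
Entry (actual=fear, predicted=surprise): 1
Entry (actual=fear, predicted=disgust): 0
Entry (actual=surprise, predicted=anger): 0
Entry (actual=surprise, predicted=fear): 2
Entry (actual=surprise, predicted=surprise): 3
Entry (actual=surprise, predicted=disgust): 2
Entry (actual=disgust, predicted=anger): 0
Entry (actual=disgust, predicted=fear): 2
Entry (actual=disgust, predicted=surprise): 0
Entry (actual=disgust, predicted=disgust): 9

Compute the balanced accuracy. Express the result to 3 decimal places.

Balanced accuracy = mean of per-class recall.
  anger: recall = 2/4 = 0.5000
  fear: recall = 9/13 = 0.6923
  surprise: recall = 3/7 = 0.4286
  disgust: recall = 9/11 = 0.8182
Mean = (0.5000 + 0.6923 + 0.4286 + 0.8182) / 4 = 0.610

0.610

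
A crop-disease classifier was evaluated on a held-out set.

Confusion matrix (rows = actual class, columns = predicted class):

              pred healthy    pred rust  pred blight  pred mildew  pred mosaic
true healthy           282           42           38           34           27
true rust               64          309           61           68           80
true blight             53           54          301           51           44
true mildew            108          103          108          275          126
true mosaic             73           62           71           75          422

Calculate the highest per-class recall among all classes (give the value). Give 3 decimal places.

0.667

Per-class recall (TP/(TP+FN)):
  healthy: TP=282, FN=42+38+34+27=141 → 282/423 = 0.6667
  rust: TP=309, FN=64+61+68+80=273 → 309/582 = 0.5309
  blight: TP=301, FN=53+54+51+44=202 → 301/503 = 0.5984
  mildew: TP=275, FN=108+103+108+126=445 → 275/720 = 0.3819
  mosaic: TP=422, FN=73+62+71+75=281 → 422/703 = 0.6003
Highest is class 'healthy' with recall = 0.667.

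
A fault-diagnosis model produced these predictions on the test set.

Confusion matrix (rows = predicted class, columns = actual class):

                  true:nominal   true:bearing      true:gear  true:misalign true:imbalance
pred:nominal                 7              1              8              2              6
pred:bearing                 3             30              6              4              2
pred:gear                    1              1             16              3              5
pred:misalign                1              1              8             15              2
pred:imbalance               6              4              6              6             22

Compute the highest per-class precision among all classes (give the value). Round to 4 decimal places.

Per-class precision (TP/(TP+FP)):
  nominal: TP=7, FP=1+8+2+6=17 → 7/24 = 0.29167
  bearing: TP=30, FP=3+6+4+2=15 → 30/45 = 0.66667
  gear: TP=16, FP=1+1+3+5=10 → 16/26 = 0.61538
  misalign: TP=15, FP=1+1+8+2=12 → 15/27 = 0.55556
  imbalance: TP=22, FP=6+4+6+6=22 → 22/44 = 0.50000
Highest is class 'bearing' with precision = 0.6667.

0.6667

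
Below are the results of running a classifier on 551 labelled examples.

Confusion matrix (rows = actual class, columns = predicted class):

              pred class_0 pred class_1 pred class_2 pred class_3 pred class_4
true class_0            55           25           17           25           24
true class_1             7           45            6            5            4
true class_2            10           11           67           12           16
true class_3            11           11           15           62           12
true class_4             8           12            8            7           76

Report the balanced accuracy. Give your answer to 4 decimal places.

Balanced accuracy = mean of per-class recall.
  class_0: recall = 55/146 = 0.37671
  class_1: recall = 45/67 = 0.67164
  class_2: recall = 67/116 = 0.57759
  class_3: recall = 62/111 = 0.55856
  class_4: recall = 76/111 = 0.68468
Mean = (0.37671 + 0.67164 + 0.57759 + 0.55856 + 0.68468) / 5 = 0.5738

0.5738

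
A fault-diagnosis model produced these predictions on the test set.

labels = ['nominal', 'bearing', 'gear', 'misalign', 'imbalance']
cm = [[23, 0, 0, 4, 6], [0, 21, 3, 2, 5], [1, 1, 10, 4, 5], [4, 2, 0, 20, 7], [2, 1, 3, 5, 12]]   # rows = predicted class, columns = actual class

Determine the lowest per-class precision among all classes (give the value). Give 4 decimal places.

Per-class precision (TP/(TP+FP)):
  nominal: TP=23, FP=0+0+4+6=10 → 23/33 = 0.69697
  bearing: TP=21, FP=0+3+2+5=10 → 21/31 = 0.67742
  gear: TP=10, FP=1+1+4+5=11 → 10/21 = 0.47619
  misalign: TP=20, FP=4+2+0+7=13 → 20/33 = 0.60606
  imbalance: TP=12, FP=2+1+3+5=11 → 12/23 = 0.52174
Lowest is class 'gear' with precision = 0.4762.

0.4762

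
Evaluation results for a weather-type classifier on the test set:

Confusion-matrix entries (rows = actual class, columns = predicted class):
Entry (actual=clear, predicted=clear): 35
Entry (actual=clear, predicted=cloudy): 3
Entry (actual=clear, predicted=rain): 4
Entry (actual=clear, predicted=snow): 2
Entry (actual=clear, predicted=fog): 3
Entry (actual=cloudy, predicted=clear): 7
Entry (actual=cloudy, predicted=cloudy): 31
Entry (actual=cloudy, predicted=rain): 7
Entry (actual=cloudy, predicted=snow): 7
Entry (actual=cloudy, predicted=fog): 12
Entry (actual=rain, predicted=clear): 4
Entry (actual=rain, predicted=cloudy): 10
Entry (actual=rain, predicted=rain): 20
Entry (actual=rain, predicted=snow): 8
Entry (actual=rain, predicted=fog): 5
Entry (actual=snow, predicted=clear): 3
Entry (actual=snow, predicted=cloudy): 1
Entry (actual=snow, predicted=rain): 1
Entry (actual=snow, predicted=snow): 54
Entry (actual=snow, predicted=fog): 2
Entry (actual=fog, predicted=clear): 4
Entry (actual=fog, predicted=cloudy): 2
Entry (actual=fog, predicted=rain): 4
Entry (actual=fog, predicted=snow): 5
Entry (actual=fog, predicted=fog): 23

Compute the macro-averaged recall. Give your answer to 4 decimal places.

0.6290

Per-class recall (TP/(TP+FN)):
  clear: TP=35, FN=3+4+2+3=12 → 35/47 = 0.74468
  cloudy: TP=31, FN=7+7+7+12=33 → 31/64 = 0.48438
  rain: TP=20, FN=4+10+8+5=27 → 20/47 = 0.42553
  snow: TP=54, FN=3+1+1+2=7 → 54/61 = 0.88525
  fog: TP=23, FN=4+2+4+5=15 → 23/38 = 0.60526
Macro-recall = mean = (0.74468 + 0.48438 + 0.42553 + 0.88525 + 0.60526) / 5 = 0.6290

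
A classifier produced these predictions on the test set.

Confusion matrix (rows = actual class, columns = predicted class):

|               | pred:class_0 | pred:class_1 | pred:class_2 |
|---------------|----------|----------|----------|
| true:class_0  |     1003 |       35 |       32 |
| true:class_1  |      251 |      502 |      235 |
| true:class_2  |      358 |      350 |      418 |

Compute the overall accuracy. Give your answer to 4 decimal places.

Accuracy = trace / total = (1003+502+418=1923) / 3184 = 1923/3184 = 0.6040

0.6040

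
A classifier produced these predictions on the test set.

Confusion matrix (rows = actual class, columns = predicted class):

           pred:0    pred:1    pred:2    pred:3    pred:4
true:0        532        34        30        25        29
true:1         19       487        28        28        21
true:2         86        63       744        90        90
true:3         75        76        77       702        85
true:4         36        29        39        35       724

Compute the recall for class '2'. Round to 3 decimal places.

0.693

Treat '2' as positive and all other classes as negative.
recall = TP/(TP+FN).
2: TP=744, FN=86+63+90+90=329 → 744/1073 = 0.6934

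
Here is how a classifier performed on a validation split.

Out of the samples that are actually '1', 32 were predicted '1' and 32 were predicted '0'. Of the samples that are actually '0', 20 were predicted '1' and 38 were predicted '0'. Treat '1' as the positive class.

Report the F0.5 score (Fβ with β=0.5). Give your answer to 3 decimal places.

Fβ = (1+β²)·TP / ((1+β²)·TP + β²·FN + FP), with β²=1/4
= 1.25·32 / (1.25·32 + 0.25·32 + 20) = 0.588

0.588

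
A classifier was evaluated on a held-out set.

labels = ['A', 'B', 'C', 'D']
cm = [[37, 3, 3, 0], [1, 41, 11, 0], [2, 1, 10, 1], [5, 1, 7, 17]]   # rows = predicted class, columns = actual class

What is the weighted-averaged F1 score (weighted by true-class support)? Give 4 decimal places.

0.7319

Per-class F1 score (2·TP/(2·TP+FP+FN)):
  A: TP=37, FP=3+3+0=6, FN=1+2+5=8 → 74/88 = 0.84091
  B: TP=41, FP=1+11+0=12, FN=3+1+1=5 → 82/99 = 0.82828
  C: TP=10, FP=2+1+1=4, FN=3+11+7=21 → 20/45 = 0.44444
  D: TP=17, FP=5+1+7=13, FN=0+0+1=1 → 34/48 = 0.70833
Weighted-F1 score = Σ (supportᵢ/N)·F1 scoreᵢ with N=140: (45/140)·0.84091 + (46/140)·0.82828 + (31/140)·0.44444 + (18/140)·0.70833 = 0.7319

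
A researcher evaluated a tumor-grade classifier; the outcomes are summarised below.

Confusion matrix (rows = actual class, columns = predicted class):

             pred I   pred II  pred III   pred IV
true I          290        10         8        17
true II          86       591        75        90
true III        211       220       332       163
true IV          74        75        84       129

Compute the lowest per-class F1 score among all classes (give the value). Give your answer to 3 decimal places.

Per-class F1 score (2·TP/(2·TP+FP+FN)):
  I: TP=290, FP=86+211+74=371, FN=10+8+17=35 → 580/986 = 0.5882
  II: TP=591, FP=10+220+75=305, FN=86+75+90=251 → 1182/1738 = 0.6801
  III: TP=332, FP=8+75+84=167, FN=211+220+163=594 → 664/1425 = 0.4660
  IV: TP=129, FP=17+90+163=270, FN=74+75+84=233 → 258/761 = 0.3390
Lowest is class 'IV' with F1 score = 0.339.

0.339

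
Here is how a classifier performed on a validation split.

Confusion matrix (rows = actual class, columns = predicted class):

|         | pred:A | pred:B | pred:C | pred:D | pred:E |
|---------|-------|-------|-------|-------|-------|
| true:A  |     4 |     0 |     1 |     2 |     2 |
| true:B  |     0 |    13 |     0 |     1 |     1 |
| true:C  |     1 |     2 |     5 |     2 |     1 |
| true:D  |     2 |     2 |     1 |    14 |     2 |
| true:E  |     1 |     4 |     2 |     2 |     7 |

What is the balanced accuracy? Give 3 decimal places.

0.574

Balanced accuracy = mean of per-class recall.
  A: recall = 4/9 = 0.4444
  B: recall = 13/15 = 0.8667
  C: recall = 5/11 = 0.4545
  D: recall = 14/21 = 0.6667
  E: recall = 7/16 = 0.4375
Mean = (0.4444 + 0.8667 + 0.4545 + 0.6667 + 0.4375) / 5 = 0.574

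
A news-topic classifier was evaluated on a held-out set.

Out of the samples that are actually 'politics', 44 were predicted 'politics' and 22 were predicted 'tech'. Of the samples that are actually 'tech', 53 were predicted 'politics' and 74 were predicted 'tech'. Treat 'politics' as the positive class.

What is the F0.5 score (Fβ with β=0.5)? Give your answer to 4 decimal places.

0.4846

Fβ = (1+β²)·TP / ((1+β²)·TP + β²·FN + FP), with β²=1/4
= 1.25·44 / (1.25·44 + 0.25·22 + 53) = 0.4846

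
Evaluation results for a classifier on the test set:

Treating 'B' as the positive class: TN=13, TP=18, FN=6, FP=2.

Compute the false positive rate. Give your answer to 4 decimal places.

FPR = FP/(FP+TN) = 2/(2+13) = 0.1333

0.1333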